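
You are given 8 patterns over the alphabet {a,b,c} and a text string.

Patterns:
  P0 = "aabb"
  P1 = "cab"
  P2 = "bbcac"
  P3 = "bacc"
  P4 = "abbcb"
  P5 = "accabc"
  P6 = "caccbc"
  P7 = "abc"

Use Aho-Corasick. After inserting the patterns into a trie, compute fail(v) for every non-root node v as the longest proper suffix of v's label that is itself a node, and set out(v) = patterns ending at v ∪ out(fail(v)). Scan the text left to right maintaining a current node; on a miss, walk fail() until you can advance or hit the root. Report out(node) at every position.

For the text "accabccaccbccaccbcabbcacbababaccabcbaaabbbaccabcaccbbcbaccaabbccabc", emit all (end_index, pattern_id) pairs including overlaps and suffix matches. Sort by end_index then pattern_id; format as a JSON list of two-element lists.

Construct AC machine:
Trie (insert patterns):
  0='ε' goto a→1 b→8 c→5
  1='a' goto a→2 b→16 c→20
  2='aa' goto b→3
  3='aab' goto b→4
  4='aabb' goto ·  ←P0
  5='c' goto a→6
  6='ca' goto b→7 c→25
  7='cab' goto ·  ←P1
  8='b' goto a→13 b→9
  9='bb' goto c→10
  10='bbc' goto a→11
  11='bbca' goto c→12
  12='bbcac' goto ·  ←P2
  13='ba' goto c→14
  14='bac' goto c→15
  15='bacc' goto ·  ←P3
  16='ab' goto b→17 c→29
  17='abb' goto c→18
  18='abbc' goto b→19
  19='abbcb' goto ·  ←P4
  20='ac' goto c→21
  21='acc' goto a→22
  22='acca' goto b→23
  23='accab' goto c→24
  24='accabc' goto ·  ←P5
  25='cac' goto c→26
  26='cacc' goto b→27
  27='caccb' goto c→28
  28='caccbc' goto ·  ←P6
  29='abc' goto ·  ←P7

Failure links (BFS by depth):
  n1('a'): parent n0 fail=0; on 'a' 0 → fail=0;  out ∅∪∅=∅
  n5('c'): parent n0 fail=0; on 'c' 0 → fail=0;  out ∅∪∅=∅
  n8('b'): parent n0 fail=0; on 'b' 0 → fail=0;  out ∅∪∅=∅
  n2('aa'): parent n1 fail=0; on 'a' 0 → fail=1;  out ∅∪∅=∅
  n6('ca'): parent n5 fail=0; on 'a' 0 → fail=1;  out ∅∪∅=∅
  n9('bb'): parent n8 fail=0; on 'b' 0 → fail=8;  out ∅∪∅=∅
  n13('ba'): parent n8 fail=0; on 'a' 0 → fail=1;  out ∅∪∅=∅
  n16('ab'): parent n1 fail=0; on 'b' 0 → fail=8;  out ∅∪∅=∅
  n20('ac'): parent n1 fail=0; on 'c' 0 → fail=5;  out ∅∪∅=∅
  n3('aab'): parent n2 fail=1; on 'b' 1 → fail=16;  out ∅∪∅=∅
  n7('cab'): parent n6 fail=1; on 'b' 1 → fail=16;  out {1}∪∅={1}
  n10('bbc'): parent n9 fail=8; on 'c' 8→0 → fail=5;  out ∅∪∅=∅
  n14('bac'): parent n13 fail=1; on 'c' 1 → fail=20;  out ∅∪∅=∅
  n17('abb'): parent n16 fail=8; on 'b' 8 → fail=9;  out ∅∪∅=∅
  n21('acc'): parent n20 fail=5; on 'c' 5→0 → fail=5;  out ∅∪∅=∅
  n25('cac'): parent n6 fail=1; on 'c' 1 → fail=20;  out ∅∪∅=∅
  n29('abc'): parent n16 fail=8; on 'c' 8→0 → fail=5;  out {7}∪∅={7}
  n4('aabb'): parent n3 fail=16; on 'b' 16 → fail=17;  out {0}∪∅={0}
  n11('bbca'): parent n10 fail=5; on 'a' 5 → fail=6;  out ∅∪∅=∅
  n15('bacc'): parent n14 fail=20; on 'c' 20 → fail=21;  out {3}∪∅={3}
  n18('abbc'): parent n17 fail=9; on 'c' 9 → fail=10;  out ∅∪∅=∅
  n22('acca'): parent n21 fail=5; on 'a' 5 → fail=6;  out ∅∪∅=∅
  n26('cacc'): parent n25 fail=20; on 'c' 20 → fail=21;  out ∅∪∅=∅
  n12('bbcac'): parent n11 fail=6; on 'c' 6 → fail=25;  out {2}∪∅={2}
  n19('abbcb'): parent n18 fail=10; on 'b' 10→5→0 → fail=8;  out {4}∪∅={4}
  n23('accab'): parent n22 fail=6; on 'b' 6 → fail=7;  out ∅∪{1}={1}
  n27('caccb'): parent n26 fail=21; on 'b' 21→5→0 → fail=8;  out ∅∪∅=∅
  n24('accabc'): parent n23 fail=7; on 'c' 7→16 → fail=29;  out {5}∪{7}={5,7}
  n28('caccbc'): parent n27 fail=8; on 'c' 8→0 → fail=5;  out {6}∪∅={6}

Text stream:
i=0 'a': node 0→1
i=1 'c': node 1→20
i=2 'c': node 20→21
i=3 'a': node 21→22
i=4 'b': node 22→23  emit P1@[2:4]
i=5 'c': node 23→24  emit P5@[0:5],P7@[3:5]
i=6 'c': node 24→5 (via fail)
i=7 'a': node 5→6
i=8 'c': node 6→25
i=9 'c': node 25→26
i=10 'b': node 26→27
i=11 'c': node 27→28  emit P6@[6:11]
i=12 'c': node 28→5 (via fail)
i=13 'a': node 5→6
i=14 'c': node 6→25
i=15 'c': node 25→26
i=16 'b': node 26→27
i=17 'c': node 27→28  emit P6@[12:17]
i=18 'a': node 28→6 (via fail)
i=19 'b': node 6→7  emit P1@[17:19]
i=20 'b': node 7→17 (via fail)
i=21 'c': node 17→18
i=22 'a': node 18→11 (via fail)
i=23 'c': node 11→12  emit P2@[19:23]
i=24 'b': node 12→8 (via fail)
i=25 'a': node 8→13
i=26 'b': node 13→16 (via fail)
i=27 'a': node 16→13 (via fail)
i=28 'b': node 13→16 (via fail)
i=29 'a': node 16→13 (via fail)
i=30 'c': node 13→14
i=31 'c': node 14→15  emit P3@[28:31]
i=32 'a': node 15→22 (via fail)
i=33 'b': node 22→23  emit P1@[31:33]
i=34 'c': node 23→24  emit P5@[29:34],P7@[32:34]
i=35 'b': node 24→8 (via fail)
i=36 'a': node 8→13
i=37 'a': node 13→2 (via fail)
i=38 'a': node 2→2 (via fail)
i=39 'b': node 2→3
i=40 'b': node 3→4  emit P0@[37:40]
i=41 'b': node 4→9 (via fail)
i=42 'a': node 9→13 (via fail)
i=43 'c': node 13→14
i=44 'c': node 14→15  emit P3@[41:44]
i=45 'a': node 15→22 (via fail)
i=46 'b': node 22→23  emit P1@[44:46]
i=47 'c': node 23→24  emit P5@[42:47],P7@[45:47]
i=48 'a': node 24→6 (via fail)
i=49 'c': node 6→25
i=50 'c': node 25→26
i=51 'b': node 26→27
i=52 'b': node 27→9 (via fail)
i=53 'c': node 9→10
i=54 'b': node 10→8 (via fail)
i=55 'a': node 8→13
i=56 'c': node 13→14
i=57 'c': node 14→15  emit P3@[54:57]
i=58 'a': node 15→22 (via fail)
i=59 'a': node 22→2 (via fail)
i=60 'b': node 2→3
i=61 'b': node 3→4  emit P0@[58:61]
i=62 'c': node 4→18 (via fail)
i=63 'c': node 18→5 (via fail)
i=64 'a': node 5→6
i=65 'b': node 6→7  emit P1@[63:65]
i=66 'c': node 7→29 (via fail)  emit P7@[64:66]

Matches: [[4,1],[5,5],[5,7],[11,6],[17,6],[19,1],[23,2],[31,3],[33,1],[34,5],[34,7],[40,0],[44,3],[46,1],[47,5],[47,7],[57,3],[61,0],[65,1],[66,7]]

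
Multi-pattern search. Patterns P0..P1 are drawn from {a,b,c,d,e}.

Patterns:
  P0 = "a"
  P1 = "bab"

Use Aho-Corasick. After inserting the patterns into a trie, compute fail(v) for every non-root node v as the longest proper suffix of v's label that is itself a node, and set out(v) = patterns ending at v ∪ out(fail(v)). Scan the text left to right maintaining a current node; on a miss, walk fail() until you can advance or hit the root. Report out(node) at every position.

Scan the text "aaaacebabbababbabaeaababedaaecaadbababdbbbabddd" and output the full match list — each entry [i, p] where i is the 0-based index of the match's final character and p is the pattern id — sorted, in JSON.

Build automaton:
Trie nodes:
  0='ε' goto a→1 b→2
  1='a' goto ·  [P0 ends]
  2='b' goto a→3
  3='ba' goto b→4
  4='bab' goto ·  [P1 ends]

Failure links (BFS by depth):
  n1('a'): parent n0 fail=0; on 'a' 0 → fail=0;  out {0}∪∅={0}
  n2('b'): parent n0 fail=0; on 'b' 0 → fail=0;  out ∅∪∅=∅
  n3('ba'): parent n2 fail=0; on 'a' 0 → fail=1;  out ∅∪{0}={0}
  n4('bab'): parent n3 fail=1; on 'b' 1→0 → fail=2;  out {1}∪∅={1}

Text stream:
i=0 'a': node 0→1  ** P0@[0:0]
i=1 'a': node 1→1 (fail-walked)  ** P0@[1:1]
i=2 'a': node 1→1 (fail-walked)  ** P0@[2:2]
i=3 'a': node 1→1 (fail-walked)  ** P0@[3:3]
i=4 'c': node 1→0 (fail-walked)
i=5 'e': node 0→0
i=6 'b': node 0→2
i=7 'a': node 2→3  ** P0@[7:7]
i=8 'b': node 3→4  ** P1@[6:8]
i=9 'b': node 4→2 (fail-walked)
i=10 'a': node 2→3  ** P0@[10:10]
i=11 'b': node 3→4  ** P1@[9:11]
i=12 'a': node 4→3 (fail-walked)  ** P0@[12:12]
i=13 'b': node 3→4  ** P1@[11:13]
i=14 'b': node 4→2 (fail-walked)
i=15 'a': node 2→3  ** P0@[15:15]
i=16 'b': node 3→4  ** P1@[14:16]
i=17 'a': node 4→3 (fail-walked)  ** P0@[17:17]
i=18 'e': node 3→0 (fail-walked)
i=19 'a': node 0→1  ** P0@[19:19]
i=20 'a': node 1→1 (fail-walked)  ** P0@[20:20]
i=21 'b': node 1→2 (fail-walked)
i=22 'a': node 2→3  ** P0@[22:22]
i=23 'b': node 3→4  ** P1@[21:23]
i=24 'e': node 4→0 (fail-walked)
i=25 'd': node 0→0
i=26 'a': node 0→1  ** P0@[26:26]
i=27 'a': node 1→1 (fail-walked)  ** P0@[27:27]
i=28 'e': node 1→0 (fail-walked)
i=29 'c': node 0→0
i=30 'a': node 0→1  ** P0@[30:30]
i=31 'a': node 1→1 (fail-walked)  ** P0@[31:31]
i=32 'd': node 1→0 (fail-walked)
i=33 'b': node 0→2
i=34 'a': node 2→3  ** P0@[34:34]
i=35 'b': node 3→4  ** P1@[33:35]
i=36 'a': node 4→3 (fail-walked)  ** P0@[36:36]
i=37 'b': node 3→4  ** P1@[35:37]
i=38 'd': node 4→0 (fail-walked)
i=39 'b': node 0→2
i=40 'b': node 2→2 (fail-walked)
i=41 'b': node 2→2 (fail-walked)
i=42 'a': node 2→3  ** P0@[42:42]
i=43 'b': node 3→4  ** P1@[41:43]
i=44 'd': node 4→0 (fail-walked)
i=45 'd': node 0→0
i=46 'd': node 0→0

All matches (sorted): [[0,0],[1,0],[2,0],[3,0],[7,0],[8,1],[10,0],[11,1],[12,0],[13,1],[15,0],[16,1],[17,0],[19,0],[20,0],[22,0],[23,1],[26,0],[27,0],[30,0],[31,0],[34,0],[35,1],[36,0],[37,1],[42,0],[43,1]]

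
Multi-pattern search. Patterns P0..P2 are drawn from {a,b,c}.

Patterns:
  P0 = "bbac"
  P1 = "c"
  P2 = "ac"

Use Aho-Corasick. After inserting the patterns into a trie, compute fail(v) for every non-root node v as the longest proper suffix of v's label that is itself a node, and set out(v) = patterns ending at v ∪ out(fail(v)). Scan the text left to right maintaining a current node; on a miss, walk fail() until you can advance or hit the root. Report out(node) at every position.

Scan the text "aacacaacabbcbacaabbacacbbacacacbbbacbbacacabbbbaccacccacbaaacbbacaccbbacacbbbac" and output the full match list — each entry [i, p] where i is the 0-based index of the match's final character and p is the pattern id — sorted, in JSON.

Build:
Trie (insert patterns):
  n0 'ε': a→6 b→1 c→5
  n1 'b': b→2
  n2 'bb': a→3
  n3 'bba': c→4
  n4 'bbac': ·  ←P0
  n5 'c': ·  ←P1
  n6 'a': c→7
  n7 'ac': ·  ←P2

BFS fail/out derivation:
  n1('b'): parent n0 fail=0; on 'b' 0 → fail=0;  out ∅∪∅=∅
  n5('c'): parent n0 fail=0; on 'c' 0 → fail=0;  out {1}∪∅={1}
  n6('a'): parent n0 fail=0; on 'a' 0 → fail=0;  out ∅∪∅=∅
  n2('bb'): parent n1 fail=0; on 'b' 0 → fail=1;  out ∅∪∅=∅
  n7('ac'): parent n6 fail=0; on 'c' 0 → fail=5;  out {2}∪{1}={1,2}
  n3('bba'): parent n2 fail=1; on 'a' 1→0 → fail=6;  out ∅∪∅=∅
  n4('bbac'): parent n3 fail=6; on 'c' 6 → fail=7;  out {0}∪{1,2}={0,1,2}

Text stream:
pos 0 'a': at 6
pos 1 'a': at 6 (fail-walked)
pos 2 'c': at 7  ** P1@[2:2],P2@[1:2]
pos 3 'a': at 6 (fail-walked)
pos 4 'c': at 7  ** P1@[4:4],P2@[3:4]
pos 5 'a': at 6 (fail-walked)
pos 6 'a': at 6 (fail-walked)
pos 7 'c': at 7  ** P1@[7:7],P2@[6:7]
pos 8 'a': at 6 (fail-walked)
pos 9 'b': at 1 (fail-walked)
pos 10 'b': at 2
pos 11 'c': at 5 (fail-walked)  ** P1@[11:11]
pos 12 'b': at 1 (fail-walked)
pos 13 'a': at 6 (fail-walked)
pos 14 'c': at 7  ** P1@[14:14],P2@[13:14]
pos 15 'a': at 6 (fail-walked)
pos 16 'a': at 6 (fail-walked)
pos 17 'b': at 1 (fail-walked)
pos 18 'b': at 2
pos 19 'a': at 3
pos 20 'c': at 4  ** P0@[17:20],P1@[20:20],P2@[19:20]
pos 21 'a': at 6 (fail-walked)
pos 22 'c': at 7  ** P1@[22:22],P2@[21:22]
pos 23 'b': at 1 (fail-walked)
pos 24 'b': at 2
pos 25 'a': at 3
pos 26 'c': at 4  ** P0@[23:26],P1@[26:26],P2@[25:26]
pos 27 'a': at 6 (fail-walked)
pos 28 'c': at 7  ** P1@[28:28],P2@[27:28]
pos 29 'a': at 6 (fail-walked)
pos 30 'c': at 7  ** P1@[30:30],P2@[29:30]
pos 31 'b': at 1 (fail-walked)
pos 32 'b': at 2
pos 33 'b': at 2 (fail-walked)
pos 34 'a': at 3
pos 35 'c': at 4  ** P0@[32:35],P1@[35:35],P2@[34:35]
pos 36 'b': at 1 (fail-walked)
pos 37 'b': at 2
pos 38 'a': at 3
pos 39 'c': at 4  ** P0@[36:39],P1@[39:39],P2@[38:39]
pos 40 'a': at 6 (fail-walked)
pos 41 'c': at 7  ** P1@[41:41],P2@[40:41]
pos 42 'a': at 6 (fail-walked)
pos 43 'b': at 1 (fail-walked)
pos 44 'b': at 2
pos 45 'b': at 2 (fail-walked)
pos 46 'b': at 2 (fail-walked)
pos 47 'a': at 3
pos 48 'c': at 4  ** P0@[45:48],P1@[48:48],P2@[47:48]
pos 49 'c': at 5 (fail-walked)  ** P1@[49:49]
pos 50 'a': at 6 (fail-walked)
pos 51 'c': at 7  ** P1@[51:51],P2@[50:51]
pos 52 'c': at 5 (fail-walked)  ** P1@[52:52]
pos 53 'c': at 5 (fail-walked)  ** P1@[53:53]
pos 54 'a': at 6 (fail-walked)
pos 55 'c': at 7  ** P1@[55:55],P2@[54:55]
pos 56 'b': at 1 (fail-walked)
pos 57 'a': at 6 (fail-walked)
pos 58 'a': at 6 (fail-walked)
pos 59 'a': at 6 (fail-walked)
pos 60 'c': at 7  ** P1@[60:60],P2@[59:60]
pos 61 'b': at 1 (fail-walked)
pos 62 'b': at 2
pos 63 'a': at 3
pos 64 'c': at 4  ** P0@[61:64],P1@[64:64],P2@[63:64]
pos 65 'a': at 6 (fail-walked)
pos 66 'c': at 7  ** P1@[66:66],P2@[65:66]
pos 67 'c': at 5 (fail-walked)  ** P1@[67:67]
pos 68 'b': at 1 (fail-walked)
pos 69 'b': at 2
pos 70 'a': at 3
pos 71 'c': at 4  ** P0@[68:71],P1@[71:71],P2@[70:71]
pos 72 'a': at 6 (fail-walked)
pos 73 'c': at 7  ** P1@[73:73],P2@[72:73]
pos 74 'b': at 1 (fail-walked)
pos 75 'b': at 2
pos 76 'b': at 2 (fail-walked)
pos 77 'a': at 3
pos 78 'c': at 4  ** P0@[75:78],P1@[78:78],P2@[77:78]

Result: [[2,1],[2,2],[4,1],[4,2],[7,1],[7,2],[11,1],[14,1],[14,2],[20,0],[20,1],[20,2],[22,1],[22,2],[26,0],[26,1],[26,2],[28,1],[28,2],[30,1],[30,2],[35,0],[35,1],[35,2],[39,0],[39,1],[39,2],[41,1],[41,2],[48,0],[48,1],[48,2],[49,1],[51,1],[51,2],[52,1],[53,1],[55,1],[55,2],[60,1],[60,2],[64,0],[64,1],[64,2],[66,1],[66,2],[67,1],[71,0],[71,1],[71,2],[73,1],[73,2],[78,0],[78,1],[78,2]]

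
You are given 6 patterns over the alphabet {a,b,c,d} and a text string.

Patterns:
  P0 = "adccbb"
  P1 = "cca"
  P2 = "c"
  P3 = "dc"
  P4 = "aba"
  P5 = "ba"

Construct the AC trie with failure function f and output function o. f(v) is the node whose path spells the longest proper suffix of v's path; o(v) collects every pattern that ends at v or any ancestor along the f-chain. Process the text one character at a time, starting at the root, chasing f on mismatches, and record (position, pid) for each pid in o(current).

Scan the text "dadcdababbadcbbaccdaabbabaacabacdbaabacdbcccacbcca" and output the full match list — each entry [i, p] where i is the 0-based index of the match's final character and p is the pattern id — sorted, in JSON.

Build:
Trie nodes:
  0='ε' goto a→1 b→14 c→7 d→10
  1='a' goto b→12 d→2
  2='ad' goto c→3
  3='adc' goto c→4
  4='adcc' goto b→5
  5='adccb' goto b→6
  6='adccbb' goto ·  [P0 ends]
  7='c' goto c→8  [P2 ends]
  8='cc' goto a→9
  9='cca' goto ·  [P1 ends]
  10='d' goto c→11
  11='dc' goto ·  [P3 ends]
  12='ab' goto a→13
  13='aba' goto ·  [P4 ends]
  14='b' goto a→15
  15='ba' goto ·  [P5 ends]

BFS fail/out derivation:
  fail(1) 'a': from fail(0)=0 chase 'a': 0 ⇒ 0;  out=∅∪out(0)=∅
  fail(7) 'c': from fail(0)=0 chase 'c': 0 ⇒ 0;  out={2}∪out(0)={2}
  fail(10) 'd': from fail(0)=0 chase 'd': 0 ⇒ 0;  out=∅∪out(0)=∅
  fail(14) 'b': from fail(0)=0 chase 'b': 0 ⇒ 0;  out=∅∪out(0)=∅
  fail(2) 'ad': from fail(1)=0 chase 'd': 0 ⇒ 10;  out=∅∪out(10)=∅
  fail(8) 'cc': from fail(7)=0 chase 'c': 0 ⇒ 7;  out=∅∪out(7)={2}
  fail(11) 'dc': from fail(10)=0 chase 'c': 0 ⇒ 7;  out={3}∪out(7)={2,3}
  fail(12) 'ab': from fail(1)=0 chase 'b': 0 ⇒ 14;  out=∅∪out(14)=∅
  fail(15) 'ba': from fail(14)=0 chase 'a': 0 ⇒ 1;  out={5}∪out(1)={5}
  fail(3) 'adc': from fail(2)=10 chase 'c': 10 ⇒ 11;  out=∅∪out(11)={2,3}
  fail(9) 'cca': from fail(8)=7 chase 'a': 7→0 ⇒ 1;  out={1}∪out(1)={1}
  fail(13) 'aba': from fail(12)=14 chase 'a': 14 ⇒ 15;  out={4}∪out(15)={4,5}
  fail(4) 'adcc': from fail(3)=11 chase 'c': 11→7 ⇒ 8;  out=∅∪out(8)={2}
  fail(5) 'adccb': from fail(4)=8 chase 'b': 8→7→0 ⇒ 14;  out=∅∪out(14)=∅
  fail(6) 'adccbb': from fail(5)=14 chase 'b': 14→0 ⇒ 14;  out={0}∪out(14)={0}

Text stream:
pos 0 'd': at 10
pos 1 'a': at 1 (fail-walked)
pos 2 'd': at 2
pos 3 'c': at 3  ** P2@[3:3],P3@[2:3]
pos 4 'd': at 10 (fail-walked)
pos 5 'a': at 1 (fail-walked)
pos 6 'b': at 12
pos 7 'a': at 13  ** P4@[5:7],P5@[6:7]
pos 8 'b': at 12 (fail-walked)
pos 9 'b': at 14 (fail-walked)
pos 10 'a': at 15  ** P5@[9:10]
pos 11 'd': at 2 (fail-walked)
pos 12 'c': at 3  ** P2@[12:12],P3@[11:12]
pos 13 'b': at 14 (fail-walked)
pos 14 'b': at 14 (fail-walked)
pos 15 'a': at 15  ** P5@[14:15]
pos 16 'c': at 7 (fail-walked)  ** P2@[16:16]
pos 17 'c': at 8  ** P2@[17:17]
pos 18 'd': at 10 (fail-walked)
pos 19 'a': at 1 (fail-walked)
pos 20 'a': at 1 (fail-walked)
pos 21 'b': at 12
pos 22 'b': at 14 (fail-walked)
pos 23 'a': at 15  ** P5@[22:23]
pos 24 'b': at 12 (fail-walked)
pos 25 'a': at 13  ** P4@[23:25],P5@[24:25]
pos 26 'a': at 1 (fail-walked)
pos 27 'c': at 7 (fail-walked)  ** P2@[27:27]
pos 28 'a': at 1 (fail-walked)
pos 29 'b': at 12
pos 30 'a': at 13  ** P4@[28:30],P5@[29:30]
pos 31 'c': at 7 (fail-walked)  ** P2@[31:31]
pos 32 'd': at 10 (fail-walked)
pos 33 'b': at 14 (fail-walked)
pos 34 'a': at 15  ** P5@[33:34]
pos 35 'a': at 1 (fail-walked)
pos 36 'b': at 12
pos 37 'a': at 13  ** P4@[35:37],P5@[36:37]
pos 38 'c': at 7 (fail-walked)  ** P2@[38:38]
pos 39 'd': at 10 (fail-walked)
pos 40 'b': at 14 (fail-walked)
pos 41 'c': at 7 (fail-walked)  ** P2@[41:41]
pos 42 'c': at 8  ** P2@[42:42]
pos 43 'c': at 8 (fail-walked)  ** P2@[43:43]
pos 44 'a': at 9  ** P1@[42:44]
pos 45 'c': at 7 (fail-walked)  ** P2@[45:45]
pos 46 'b': at 14 (fail-walked)
pos 47 'c': at 7 (fail-walked)  ** P2@[47:47]
pos 48 'c': at 8  ** P2@[48:48]
pos 49 'a': at 9  ** P1@[47:49]

Matches: [[3,2],[3,3],[7,4],[7,5],[10,5],[12,2],[12,3],[15,5],[16,2],[17,2],[23,5],[25,4],[25,5],[27,2],[30,4],[30,5],[31,2],[34,5],[37,4],[37,5],[38,2],[41,2],[42,2],[43,2],[44,1],[45,2],[47,2],[48,2],[49,1]]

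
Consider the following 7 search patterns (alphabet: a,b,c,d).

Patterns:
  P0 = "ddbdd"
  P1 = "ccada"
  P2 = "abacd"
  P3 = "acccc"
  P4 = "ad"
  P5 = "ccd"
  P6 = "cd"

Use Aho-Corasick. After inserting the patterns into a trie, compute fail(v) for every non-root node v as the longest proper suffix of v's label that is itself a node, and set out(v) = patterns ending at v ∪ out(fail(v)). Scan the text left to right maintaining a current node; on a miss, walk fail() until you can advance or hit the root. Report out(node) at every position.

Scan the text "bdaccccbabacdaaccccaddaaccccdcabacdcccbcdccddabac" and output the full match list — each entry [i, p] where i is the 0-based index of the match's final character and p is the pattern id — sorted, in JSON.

Build automaton:
Trie nodes:
  0='ε' goto a→11 c→6 d→1
  1='d' goto d→2
  2='dd' goto b→3
  3='ddb' goto d→4
  4='ddbd' goto d→5
  5='ddbdd' goto ·  ←P0
  6='c' goto c→7 d→22
  7='cc' goto a→8 d→21
  8='cca' goto d→9
  9='ccad' goto a→10
  10='ccada' goto ·  ←P1
  11='a' goto b→12 c→16 d→20
  12='ab' goto a→13
  13='aba' goto c→14
  14='abac' goto d→15
  15='abacd' goto ·  ←P2
  16='ac' goto c→17
  17='acc' goto c→18
  18='accc' goto c→19
  19='acccc' goto ·  ←P3
  20='ad' goto ·  ←P4
  21='ccd' goto ·  ←P5
  22='cd' goto ·  ←P6

Failure links (BFS by depth):
  n1('d'): parent n0 fail=0; on 'd' 0 → fail=0;  out ∅∪∅=∅
  n6('c'): parent n0 fail=0; on 'c' 0 → fail=0;  out ∅∪∅=∅
  n11('a'): parent n0 fail=0; on 'a' 0 → fail=0;  out ∅∪∅=∅
  n2('dd'): parent n1 fail=0; on 'd' 0 → fail=1;  out ∅∪∅=∅
  n7('cc'): parent n6 fail=0; on 'c' 0 → fail=6;  out ∅∪∅=∅
  n12('ab'): parent n11 fail=0; on 'b' 0 → fail=0;  out ∅∪∅=∅
  n16('ac'): parent n11 fail=0; on 'c' 0 → fail=6;  out ∅∪∅=∅
  n20('ad'): parent n11 fail=0; on 'd' 0 → fail=1;  out {4}∪∅={4}
  n22('cd'): parent n6 fail=0; on 'd' 0 → fail=1;  out {6}∪∅={6}
  n3('ddb'): parent n2 fail=1; on 'b' 1→0 → fail=0;  out ∅∪∅=∅
  n8('cca'): parent n7 fail=6; on 'a' 6→0 → fail=11;  out ∅∪∅=∅
  n13('aba'): parent n12 fail=0; on 'a' 0 → fail=11;  out ∅∪∅=∅
  n17('acc'): parent n16 fail=6; on 'c' 6 → fail=7;  out ∅∪∅=∅
  n21('ccd'): parent n7 fail=6; on 'd' 6 → fail=22;  out {5}∪{6}={5,6}
  n4('ddbd'): parent n3 fail=0; on 'd' 0 → fail=1;  out ∅∪∅=∅
  n9('ccad'): parent n8 fail=11; on 'd' 11 → fail=20;  out ∅∪{4}={4}
  n14('abac'): parent n13 fail=11; on 'c' 11 → fail=16;  out ∅∪∅=∅
  n18('accc'): parent n17 fail=7; on 'c' 7→6 → fail=7;  out ∅∪∅=∅
  n5('ddbdd'): parent n4 fail=1; on 'd' 1 → fail=2;  out {0}∪∅={0}
  n10('ccada'): parent n9 fail=20; on 'a' 20→1→0 → fail=11;  out {1}∪∅={1}
  n15('abacd'): parent n14 fail=16; on 'd' 16→6 → fail=22;  out {2}∪{6}={2,6}
  n19('acccc'): parent n18 fail=7; on 'c' 7→6 → fail=7;  out {3}∪∅={3}

Scan:
[0] read 'b'  n0⇒n0
[1] read 'd'  n0⇒n1
[2] read 'a'  n1⇒n11 ·f
[3] read 'c'  n11⇒n16
[4] read 'c'  n16⇒n17
[5] read 'c'  n17⇒n18
[6] read 'c'  n18⇒n19  ** P3@[2:6]
[7] read 'b'  n19⇒n0 ·f
[8] read 'a'  n0⇒n11
[9] read 'b'  n11⇒n12
[10] read 'a'  n12⇒n13
[11] read 'c'  n13⇒n14
[12] read 'd'  n14⇒n15  ** P2@[8:12],P6@[11:12]
[13] read 'a'  n15⇒n11 ·f
[14] read 'a'  n11⇒n11 ·f
[15] read 'c'  n11⇒n16
[16] read 'c'  n16⇒n17
[17] read 'c'  n17⇒n18
[18] read 'c'  n18⇒n19  ** P3@[14:18]
[19] read 'a'  n19⇒n8 ·f
[20] read 'd'  n8⇒n9  ** P4@[19:20]
[21] read 'd'  n9⇒n2 ·f
[22] read 'a'  n2⇒n11 ·f
[23] read 'a'  n11⇒n11 ·f
[24] read 'c'  n11⇒n16
[25] read 'c'  n16⇒n17
[26] read 'c'  n17⇒n18
[27] read 'c'  n18⇒n19  ** P3@[23:27]
[28] read 'd'  n19⇒n21 ·f  ** P5@[26:28],P6@[27:28]
[29] read 'c'  n21⇒n6 ·f
[30] read 'a'  n6⇒n11 ·f
[31] read 'b'  n11⇒n12
[32] read 'a'  n12⇒n13
[33] read 'c'  n13⇒n14
[34] read 'd'  n14⇒n15  ** P2@[30:34],P6@[33:34]
[35] read 'c'  n15⇒n6 ·f
[36] read 'c'  n6⇒n7
[37] read 'c'  n7⇒n7 ·f
[38] read 'b'  n7⇒n0 ·f
[39] read 'c'  n0⇒n6
[40] read 'd'  n6⇒n22  ** P6@[39:40]
[41] read 'c'  n22⇒n6 ·f
[42] read 'c'  n6⇒n7
[43] read 'd'  n7⇒n21  ** P5@[41:43],P6@[42:43]
[44] read 'd'  n21⇒n2 ·f
[45] read 'a'  n2⇒n11 ·f
[46] read 'b'  n11⇒n12
[47] read 'a'  n12⇒n13
[48] read 'c'  n13⇒n14

All matches (sorted): [[6,3],[12,2],[12,6],[18,3],[20,4],[27,3],[28,5],[28,6],[34,2],[34,6],[40,6],[43,5],[43,6]]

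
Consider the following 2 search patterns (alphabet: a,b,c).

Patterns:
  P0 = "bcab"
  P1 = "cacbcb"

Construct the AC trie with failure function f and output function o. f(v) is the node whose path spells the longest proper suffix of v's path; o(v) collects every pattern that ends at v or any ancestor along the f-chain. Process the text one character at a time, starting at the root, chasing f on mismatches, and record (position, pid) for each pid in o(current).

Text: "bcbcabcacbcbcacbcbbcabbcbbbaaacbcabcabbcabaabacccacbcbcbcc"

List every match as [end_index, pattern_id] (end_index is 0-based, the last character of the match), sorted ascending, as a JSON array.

Construct AC machine:
Trie nodes:
  0='ε' goto b→1 c→5
  1='b' goto c→2
  2='bc' goto a→3
  3='bca' goto b→4
  4='bcab' goto ·  ←P0
  5='c' goto a→6
  6='ca' goto c→7
  7='cac' goto b→8
  8='cacb' goto c→9
  9='cacbc' goto b→10
  10='cacbcb' goto ·  ←P1

BFS fail/out derivation:
  n1('b'): parent n0 fail=0; on 'b' 0 → fail=0;  out ∅∪∅=∅
  n5('c'): parent n0 fail=0; on 'c' 0 → fail=0;  out ∅∪∅=∅
  n2('bc'): parent n1 fail=0; on 'c' 0 → fail=5;  out ∅∪∅=∅
  n6('ca'): parent n5 fail=0; on 'a' 0 → fail=0;  out ∅∪∅=∅
  n3('bca'): parent n2 fail=5; on 'a' 5 → fail=6;  out ∅∪∅=∅
  n7('cac'): parent n6 fail=0; on 'c' 0 → fail=5;  out ∅∪∅=∅
  n4('bcab'): parent n3 fail=6; on 'b' 6→0 → fail=1;  out {0}∪∅={0}
  n8('cacb'): parent n7 fail=5; on 'b' 5→0 → fail=1;  out ∅∪∅=∅
  n9('cacbc'): parent n8 fail=1; on 'c' 1 → fail=2;  out ∅∪∅=∅
  n10('cacbcb'): parent n9 fail=2; on 'b' 2→5→0 → fail=1;  out {1}∪∅={1}

Scan:
i=0 'b': node 0→1
i=1 'c': node 1→2
i=2 'b': node 2→1 ·f
i=3 'c': node 1→2
i=4 'a': node 2→3
i=5 'b': node 3→4  emit P0@[2:5]
i=6 'c': node 4→2 ·f
i=7 'a': node 2→3
i=8 'c': node 3→7 ·f
i=9 'b': node 7→8
i=10 'c': node 8→9
i=11 'b': node 9→10  emit P1@[6:11]
i=12 'c': node 10→2 ·f
i=13 'a': node 2→3
i=14 'c': node 3→7 ·f
i=15 'b': node 7→8
i=16 'c': node 8→9
i=17 'b': node 9→10  emit P1@[12:17]
i=18 'b': node 10→1 ·f
i=19 'c': node 1→2
i=20 'a': node 2→3
i=21 'b': node 3→4  emit P0@[18:21]
i=22 'b': node 4→1 ·f
i=23 'c': node 1→2
i=24 'b': node 2→1 ·f
i=25 'b': node 1→1 ·f
i=26 'b': node 1→1 ·f
i=27 'a': node 1→0 ·f
i=28 'a': node 0→0
i=29 'a': node 0→0
i=30 'c': node 0→5
i=31 'b': node 5→1 ·f
i=32 'c': node 1→2
i=33 'a': node 2→3
i=34 'b': node 3→4  emit P0@[31:34]
i=35 'c': node 4→2 ·f
i=36 'a': node 2→3
i=37 'b': node 3→4  emit P0@[34:37]
i=38 'b': node 4→1 ·f
i=39 'c': node 1→2
i=40 'a': node 2→3
i=41 'b': node 3→4  emit P0@[38:41]
i=42 'a': node 4→0 ·f
i=43 'a': node 0→0
i=44 'b': node 0→1
i=45 'a': node 1→0 ·f
i=46 'c': node 0→5
i=47 'c': node 5→5 ·f
i=48 'c': node 5→5 ·f
i=49 'a': node 5→6
i=50 'c': node 6→7
i=51 'b': node 7→8
i=52 'c': node 8→9
i=53 'b': node 9→10  emit P1@[48:53]
i=54 'c': node 10→2 ·f
i=55 'b': node 2→1 ·f
i=56 'c': node 1→2
i=57 'c': node 2→5 ·f

All matches (sorted): [[5,0],[11,1],[17,1],[21,0],[34,0],[37,0],[41,0],[53,1]]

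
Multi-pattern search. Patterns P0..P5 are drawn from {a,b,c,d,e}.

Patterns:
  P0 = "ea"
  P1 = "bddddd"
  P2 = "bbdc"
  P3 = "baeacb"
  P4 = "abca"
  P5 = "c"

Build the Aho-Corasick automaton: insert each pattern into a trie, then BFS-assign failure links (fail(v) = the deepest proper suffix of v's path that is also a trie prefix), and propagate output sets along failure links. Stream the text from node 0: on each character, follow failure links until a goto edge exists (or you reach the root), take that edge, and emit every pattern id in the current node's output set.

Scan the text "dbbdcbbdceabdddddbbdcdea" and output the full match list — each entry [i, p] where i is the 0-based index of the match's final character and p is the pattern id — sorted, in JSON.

Build:
Trie nodes:
  0='ε' goto a→17 b→3 c→21 e→1
  1='e' goto a→2
  2='ea' goto ·  [P0 ends]
  3='b' goto a→12 b→9 d→4
  4='bd' goto d→5
  5='bdd' goto d→6
  6='bddd' goto d→7
  7='bdddd' goto d→8
  8='bddddd' goto ·  [P1 ends]
  9='bb' goto d→10
  10='bbd' goto c→11
  11='bbdc' goto ·  [P2 ends]
  12='ba' goto e→13
  13='bae' goto a→14
  14='baea' goto c→15
  15='baeac' goto b→16
  16='baeacb' goto ·  [P3 ends]
  17='a' goto b→18
  18='ab' goto c→19
  19='abc' goto a→20
  20='abca' goto ·  [P4 ends]
  21='c' goto ·  [P5 ends]

Failure links (BFS by depth):
  fail(1) 'e': from fail(0)=0 chase 'e': 0 ⇒ 0;  out=∅∪out(0)=∅
  fail(3) 'b': from fail(0)=0 chase 'b': 0 ⇒ 0;  out=∅∪out(0)=∅
  fail(17) 'a': from fail(0)=0 chase 'a': 0 ⇒ 0;  out=∅∪out(0)=∅
  fail(21) 'c': from fail(0)=0 chase 'c': 0 ⇒ 0;  out={5}∪out(0)={5}
  fail(2) 'ea': from fail(1)=0 chase 'a': 0 ⇒ 17;  out={0}∪out(17)={0}
  fail(4) 'bd': from fail(3)=0 chase 'd': 0 ⇒ 0;  out=∅∪out(0)=∅
  fail(9) 'bb': from fail(3)=0 chase 'b': 0 ⇒ 3;  out=∅∪out(3)=∅
  fail(12) 'ba': from fail(3)=0 chase 'a': 0 ⇒ 17;  out=∅∪out(17)=∅
  fail(18) 'ab': from fail(17)=0 chase 'b': 0 ⇒ 3;  out=∅∪out(3)=∅
  fail(5) 'bdd': from fail(4)=0 chase 'd': 0 ⇒ 0;  out=∅∪out(0)=∅
  fail(10) 'bbd': from fail(9)=3 chase 'd': 3 ⇒ 4;  out=∅∪out(4)=∅
  fail(13) 'bae': from fail(12)=17 chase 'e': 17→0 ⇒ 1;  out=∅∪out(1)=∅
  fail(19) 'abc': from fail(18)=3 chase 'c': 3→0 ⇒ 21;  out=∅∪out(21)={5}
  fail(6) 'bddd': from fail(5)=0 chase 'd': 0 ⇒ 0;  out=∅∪out(0)=∅
  fail(11) 'bbdc': from fail(10)=4 chase 'c': 4→0 ⇒ 21;  out={2}∪out(21)={2,5}
  fail(14) 'baea': from fail(13)=1 chase 'a': 1 ⇒ 2;  out=∅∪out(2)={0}
  fail(20) 'abca': from fail(19)=21 chase 'a': 21→0 ⇒ 17;  out={4}∪out(17)={4}
  fail(7) 'bdddd': from fail(6)=0 chase 'd': 0 ⇒ 0;  out=∅∪out(0)=∅
  fail(15) 'baeac': from fail(14)=2 chase 'c': 2→17→0 ⇒ 21;  out=∅∪out(21)={5}
  fail(8) 'bddddd': from fail(7)=0 chase 'd': 0 ⇒ 0;  out={1}∪out(0)={1}
  fail(16) 'baeacb': from fail(15)=21 chase 'b': 21→0 ⇒ 3;  out={3}∪out(3)={3}

Scan:
[0] read 'd'  n0⇒n0
[1] read 'b'  n0⇒n3
[2] read 'b'  n3⇒n9
[3] read 'd'  n9⇒n10
[4] read 'c'  n10⇒n11  → match P2@[1:4],P5@[4:4]
[5] read 'b'  n11⇒n3 ·f
[6] read 'b'  n3⇒n9
[7] read 'd'  n9⇒n10
[8] read 'c'  n10⇒n11  → match P2@[5:8],P5@[8:8]
[9] read 'e'  n11⇒n1 ·f
[10] read 'a'  n1⇒n2  → match P0@[9:10]
[11] read 'b'  n2⇒n18 ·f
[12] read 'd'  n18⇒n4 ·f
[13] read 'd'  n4⇒n5
[14] read 'd'  n5⇒n6
[15] read 'd'  n6⇒n7
[16] read 'd'  n7⇒n8  → match P1@[11:16]
[17] read 'b'  n8⇒n3 ·f
[18] read 'b'  n3⇒n9
[19] read 'd'  n9⇒n10
[20] read 'c'  n10⇒n11  → match P2@[17:20],P5@[20:20]
[21] read 'd'  n11⇒n0 ·f
[22] read 'e'  n0⇒n1
[23] read 'a'  n1⇒n2  → match P0@[22:23]

All matches (sorted): [[4,2],[4,5],[8,2],[8,5],[10,0],[16,1],[20,2],[20,5],[23,0]]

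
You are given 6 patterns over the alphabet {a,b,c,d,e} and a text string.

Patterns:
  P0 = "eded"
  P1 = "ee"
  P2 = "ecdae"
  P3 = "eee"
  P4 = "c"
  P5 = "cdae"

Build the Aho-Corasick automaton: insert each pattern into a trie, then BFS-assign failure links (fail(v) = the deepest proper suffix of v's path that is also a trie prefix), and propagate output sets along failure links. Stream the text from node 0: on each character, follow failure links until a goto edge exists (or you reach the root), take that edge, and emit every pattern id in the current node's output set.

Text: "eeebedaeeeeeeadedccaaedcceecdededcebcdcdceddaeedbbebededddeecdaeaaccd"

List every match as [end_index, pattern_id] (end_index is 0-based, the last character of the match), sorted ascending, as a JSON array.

Construct AC machine:
Trie nodes:
  0='ε' goto c→11 e→1
  1='e' goto c→6 d→2 e→5
  2='ed' goto e→3
  3='ede' goto d→4
  4='eded' goto ·  ←P0
  5='ee' goto e→10  ←P1
  6='ec' goto d→7
  7='ecd' goto a→8
  8='ecda' goto e→9
  9='ecdae' goto ·  ←P2
  10='eee' goto ·  ←P3
  11='c' goto d→12  ←P4
  12='cd' goto a→13
  13='cda' goto e→14
  14='cdae' goto ·  ←P5

BFS fail/out derivation:
  n1('e'): parent n0 fail=0; on 'e' 0 → fail=0;  out ∅∪∅=∅
  n11('c'): parent n0 fail=0; on 'c' 0 → fail=0;  out {4}∪∅={4}
  n2('ed'): parent n1 fail=0; on 'd' 0 → fail=0;  out ∅∪∅=∅
  n5('ee'): parent n1 fail=0; on 'e' 0 → fail=1;  out {1}∪∅={1}
  n6('ec'): parent n1 fail=0; on 'c' 0 → fail=11;  out ∅∪{4}={4}
  n12('cd'): parent n11 fail=0; on 'd' 0 → fail=0;  out ∅∪∅=∅
  n3('ede'): parent n2 fail=0; on 'e' 0 → fail=1;  out ∅∪∅=∅
  n7('ecd'): parent n6 fail=11; on 'd' 11 → fail=12;  out ∅∪∅=∅
  n10('eee'): parent n5 fail=1; on 'e' 1 → fail=5;  out {3}∪{1}={1,3}
  n13('cda'): parent n12 fail=0; on 'a' 0 → fail=0;  out ∅∪∅=∅
  n4('eded'): parent n3 fail=1; on 'd' 1 → fail=2;  out {0}∪∅={0}
  n8('ecda'): parent n7 fail=12; on 'a' 12 → fail=13;  out ∅∪∅=∅
  n14('cdae'): parent n13 fail=0; on 'e' 0 → fail=1;  out {5}∪∅={5}
  n9('ecdae'): parent n8 fail=13; on 'e' 13 → fail=14;  out {2}∪{5}={2,5}

Run:
[0] read 'e'  n0⇒n1
[1] read 'e'  n1⇒n5  ** P1@[0:1]
[2] read 'e'  n5⇒n10  ** P1@[1:2],P3@[0:2]
[3] read 'b'  n10⇒n0 ·f
[4] read 'e'  n0⇒n1
[5] read 'd'  n1⇒n2
[6] read 'a'  n2⇒n0 ·f
[7] read 'e'  n0⇒n1
[8] read 'e'  n1⇒n5  ** P1@[7:8]
[9] read 'e'  n5⇒n10  ** P1@[8:9],P3@[7:9]
[10] read 'e'  n10⇒n10 ·f  ** P1@[9:10],P3@[8:10]
[11] read 'e'  n10⇒n10 ·f  ** P1@[10:11],P3@[9:11]
[12] read 'e'  n10⇒n10 ·f  ** P1@[11:12],P3@[10:12]
[13] read 'a'  n10⇒n0 ·f
[14] read 'd'  n0⇒n0
[15] read 'e'  n0⇒n1
[16] read 'd'  n1⇒n2
[17] read 'c'  n2⇒n11 ·f  ** P4@[17:17]
[18] read 'c'  n11⇒n11 ·f  ** P4@[18:18]
[19] read 'a'  n11⇒n0 ·f
[20] read 'a'  n0⇒n0
[21] read 'e'  n0⇒n1
[22] read 'd'  n1⇒n2
[23] read 'c'  n2⇒n11 ·f  ** P4@[23:23]
[24] read 'c'  n11⇒n11 ·f  ** P4@[24:24]
[25] read 'e'  n11⇒n1 ·f
[26] read 'e'  n1⇒n5  ** P1@[25:26]
[27] read 'c'  n5⇒n6 ·f  ** P4@[27:27]
[28] read 'd'  n6⇒n7
[29] read 'e'  n7⇒n1 ·f
[30] read 'd'  n1⇒n2
[31] read 'e'  n2⇒n3
[32] read 'd'  n3⇒n4  ** P0@[29:32]
[33] read 'c'  n4⇒n11 ·f  ** P4@[33:33]
[34] read 'e'  n11⇒n1 ·f
[35] read 'b'  n1⇒n0 ·f
[36] read 'c'  n0⇒n11  ** P4@[36:36]
[37] read 'd'  n11⇒n12
[38] read 'c'  n12⇒n11 ·f  ** P4@[38:38]
[39] read 'd'  n11⇒n12
[40] read 'c'  n12⇒n11 ·f  ** P4@[40:40]
[41] read 'e'  n11⇒n1 ·f
[42] read 'd'  n1⇒n2
[43] read 'd'  n2⇒n0 ·f
[44] read 'a'  n0⇒n0
[45] read 'e'  n0⇒n1
[46] read 'e'  n1⇒n5  ** P1@[45:46]
[47] read 'd'  n5⇒n2 ·f
[48] read 'b'  n2⇒n0 ·f
[49] read 'b'  n0⇒n0
[50] read 'e'  n0⇒n1
[51] read 'b'  n1⇒n0 ·f
[52] read 'e'  n0⇒n1
[53] read 'd'  n1⇒n2
[54] read 'e'  n2⇒n3
[55] read 'd'  n3⇒n4  ** P0@[52:55]
[56] read 'd'  n4⇒n0 ·f
[57] read 'd'  n0⇒n0
[58] read 'e'  n0⇒n1
[59] read 'e'  n1⇒n5  ** P1@[58:59]
[60] read 'c'  n5⇒n6 ·f  ** P4@[60:60]
[61] read 'd'  n6⇒n7
[62] read 'a'  n7⇒n8
[63] read 'e'  n8⇒n9  ** P2@[59:63],P5@[60:63]
[64] read 'a'  n9⇒n0 ·f
[65] read 'a'  n0⇒n0
[66] read 'c'  n0⇒n11  ** P4@[66:66]
[67] read 'c'  n11⇒n11 ·f  ** P4@[67:67]
[68] read 'd'  n11⇒n12

Result: [[1,1],[2,1],[2,3],[8,1],[9,1],[9,3],[10,1],[10,3],[11,1],[11,3],[12,1],[12,3],[17,4],[18,4],[23,4],[24,4],[26,1],[27,4],[32,0],[33,4],[36,4],[38,4],[40,4],[46,1],[55,0],[59,1],[60,4],[63,2],[63,5],[66,4],[67,4]]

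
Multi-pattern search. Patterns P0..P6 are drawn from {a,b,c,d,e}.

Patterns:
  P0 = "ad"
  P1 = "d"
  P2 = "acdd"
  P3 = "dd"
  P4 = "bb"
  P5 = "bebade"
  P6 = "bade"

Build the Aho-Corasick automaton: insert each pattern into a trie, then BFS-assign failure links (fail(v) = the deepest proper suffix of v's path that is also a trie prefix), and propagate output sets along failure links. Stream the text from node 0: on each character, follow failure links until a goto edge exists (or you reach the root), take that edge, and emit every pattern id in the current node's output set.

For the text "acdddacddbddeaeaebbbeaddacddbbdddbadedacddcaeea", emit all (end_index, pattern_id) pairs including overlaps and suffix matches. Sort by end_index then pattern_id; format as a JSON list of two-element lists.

Build:
Trie nodes:
  n0 'ε': a→1 b→8 d→3
  n1 'a': c→4 d→2
  n2 'ad': ·  ←P0
  n3 'd': d→7  ←P1
  n4 'ac': d→5
  n5 'acd': d→6
  n6 'acdd': ·  ←P2
  n7 'dd': ·  ←P3
  n8 'b': a→15 b→9 e→10
  n9 'bb': ·  ←P4
  n10 'be': b→11
  n11 'beb': a→12
  n12 'beba': d→13
  n13 'bebad': e→14
  n14 'bebade': ·  ←P5
  n15 'ba': d→16
  n16 'bad': e→17
  n17 'bade': ·  ←P6

Failure links (BFS by depth):
  fail(1) 'a': from fail(0)=0 chase 'a': 0 ⇒ 0;  out=∅∪out(0)=∅
  fail(3) 'd': from fail(0)=0 chase 'd': 0 ⇒ 0;  out={1}∪out(0)={1}
  fail(8) 'b': from fail(0)=0 chase 'b': 0 ⇒ 0;  out=∅∪out(0)=∅
  fail(2) 'ad': from fail(1)=0 chase 'd': 0 ⇒ 3;  out={0}∪out(3)={0,1}
  fail(4) 'ac': from fail(1)=0 chase 'c': 0 ⇒ 0;  out=∅∪out(0)=∅
  fail(7) 'dd': from fail(3)=0 chase 'd': 0 ⇒ 3;  out={3}∪out(3)={1,3}
  fail(9) 'bb': from fail(8)=0 chase 'b': 0 ⇒ 8;  out={4}∪out(8)={4}
  fail(10) 'be': from fail(8)=0 chase 'e': 0 ⇒ 0;  out=∅∪out(0)=∅
  fail(15) 'ba': from fail(8)=0 chase 'a': 0 ⇒ 1;  out=∅∪out(1)=∅
  fail(5) 'acd': from fail(4)=0 chase 'd': 0 ⇒ 3;  out=∅∪out(3)={1}
  fail(11) 'beb': from fail(10)=0 chase 'b': 0 ⇒ 8;  out=∅∪out(8)=∅
  fail(16) 'bad': from fail(15)=1 chase 'd': 1 ⇒ 2;  out=∅∪out(2)={0,1}
  fail(6) 'acdd': from fail(5)=3 chase 'd': 3 ⇒ 7;  out={2}∪out(7)={1,2,3}
  fail(12) 'beba': from fail(11)=8 chase 'a': 8 ⇒ 15;  out=∅∪out(15)=∅
  fail(17) 'bade': from fail(16)=2 chase 'e': 2→3→0 ⇒ 0;  out={6}∪out(0)={6}
  fail(13) 'bebad': from fail(12)=15 chase 'd': 15 ⇒ 16;  out=∅∪out(16)={0,1}
  fail(14) 'bebade': from fail(13)=16 chase 'e': 16 ⇒ 17;  out={5}∪out(17)={5,6}

Run:
pos 0 'a': at 1
pos 1 'c': at 4
pos 2 'd': at 5  emit P1@[2:2]
pos 3 'd': at 6  emit P1@[3:3],P2@[0:3],P3@[2:3]
pos 4 'd': at 7 ·f  emit P1@[4:4],P3@[3:4]
pos 5 'a': at 1 ·f
pos 6 'c': at 4
pos 7 'd': at 5  emit P1@[7:7]
pos 8 'd': at 6  emit P1@[8:8],P2@[5:8],P3@[7:8]
pos 9 'b': at 8 ·f
pos 10 'd': at 3 ·f  emit P1@[10:10]
pos 11 'd': at 7  emit P1@[11:11],P3@[10:11]
pos 12 'e': at 0 ·f
pos 13 'a': at 1
pos 14 'e': at 0 ·f
pos 15 'a': at 1
pos 16 'e': at 0 ·f
pos 17 'b': at 8
pos 18 'b': at 9  emit P4@[17:18]
pos 19 'b': at 9 ·f  emit P4@[18:19]
pos 20 'e': at 10 ·f
pos 21 'a': at 1 ·f
pos 22 'd': at 2  emit P0@[21:22],P1@[22:22]
pos 23 'd': at 7 ·f  emit P1@[23:23],P3@[22:23]
pos 24 'a': at 1 ·f
pos 25 'c': at 4
pos 26 'd': at 5  emit P1@[26:26]
pos 27 'd': at 6  emit P1@[27:27],P2@[24:27],P3@[26:27]
pos 28 'b': at 8 ·f
pos 29 'b': at 9  emit P4@[28:29]
pos 30 'd': at 3 ·f  emit P1@[30:30]
pos 31 'd': at 7  emit P1@[31:31],P3@[30:31]
pos 32 'd': at 7 ·f  emit P1@[32:32],P3@[31:32]
pos 33 'b': at 8 ·f
pos 34 'a': at 15
pos 35 'd': at 16  emit P0@[34:35],P1@[35:35]
pos 36 'e': at 17  emit P6@[33:36]
pos 37 'd': at 3 ·f  emit P1@[37:37]
pos 38 'a': at 1 ·f
pos 39 'c': at 4
pos 40 'd': at 5  emit P1@[40:40]
pos 41 'd': at 6  emit P1@[41:41],P2@[38:41],P3@[40:41]
pos 42 'c': at 0 ·f
pos 43 'a': at 1
pos 44 'e': at 0 ·f
pos 45 'e': at 0
pos 46 'a': at 1

Matches: [[2,1],[3,1],[3,2],[3,3],[4,1],[4,3],[7,1],[8,1],[8,2],[8,3],[10,1],[11,1],[11,3],[18,4],[19,4],[22,0],[22,1],[23,1],[23,3],[26,1],[27,1],[27,2],[27,3],[29,4],[30,1],[31,1],[31,3],[32,1],[32,3],[35,0],[35,1],[36,6],[37,1],[40,1],[41,1],[41,2],[41,3]]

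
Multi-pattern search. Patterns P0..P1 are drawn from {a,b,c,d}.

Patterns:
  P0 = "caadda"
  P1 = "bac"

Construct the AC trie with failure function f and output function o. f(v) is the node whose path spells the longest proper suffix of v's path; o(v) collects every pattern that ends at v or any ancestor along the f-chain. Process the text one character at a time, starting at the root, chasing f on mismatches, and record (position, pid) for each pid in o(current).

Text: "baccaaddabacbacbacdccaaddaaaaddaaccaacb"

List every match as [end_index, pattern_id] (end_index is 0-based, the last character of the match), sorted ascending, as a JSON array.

Build automaton:
Trie nodes:
  0='ε' goto b→7 c→1
  1='c' goto a→2
  2='ca' goto a→3
  3='caa' goto d→4
  4='caad' goto d→5
  5='caadd' goto a→6
  6='caadda' goto ·  ←P0
  7='b' goto a→8
  8='ba' goto c→9
  9='bac' goto ·  ←P1

Failure links (BFS by depth):
  n1('c'): parent n0 fail=0; on 'c' 0 → fail=0;  out ∅∪∅=∅
  n7('b'): parent n0 fail=0; on 'b' 0 → fail=0;  out ∅∪∅=∅
  n2('ca'): parent n1 fail=0; on 'a' 0 → fail=0;  out ∅∪∅=∅
  n8('ba'): parent n7 fail=0; on 'a' 0 → fail=0;  out ∅∪∅=∅
  n3('caa'): parent n2 fail=0; on 'a' 0 → fail=0;  out ∅∪∅=∅
  n9('bac'): parent n8 fail=0; on 'c' 0 → fail=1;  out {1}∪∅={1}
  n4('caad'): parent n3 fail=0; on 'd' 0 → fail=0;  out ∅∪∅=∅
  n5('caadd'): parent n4 fail=0; on 'd' 0 → fail=0;  out ∅∪∅=∅
  n6('caadda'): parent n5 fail=0; on 'a' 0 → fail=0;  out {0}∪∅={0}

Scan:
[0] read 'b'  n0⇒n7
[1] read 'a'  n7⇒n8
[2] read 'c'  n8⇒n9  → match P1@[0:2]
[3] read 'c'  n9⇒n1 (fail-walked)
[4] read 'a'  n1⇒n2
[5] read 'a'  n2⇒n3
[6] read 'd'  n3⇒n4
[7] read 'd'  n4⇒n5
[8] read 'a'  n5⇒n6  → match P0@[3:8]
[9] read 'b'  n6⇒n7 (fail-walked)
[10] read 'a'  n7⇒n8
[11] read 'c'  n8⇒n9  → match P1@[9:11]
[12] read 'b'  n9⇒n7 (fail-walked)
[13] read 'a'  n7⇒n8
[14] read 'c'  n8⇒n9  → match P1@[12:14]
[15] read 'b'  n9⇒n7 (fail-walked)
[16] read 'a'  n7⇒n8
[17] read 'c'  n8⇒n9  → match P1@[15:17]
[18] read 'd'  n9⇒n0 (fail-walked)
[19] read 'c'  n0⇒n1
[20] read 'c'  n1⇒n1 (fail-walked)
[21] read 'a'  n1⇒n2
[22] read 'a'  n2⇒n3
[23] read 'd'  n3⇒n4
[24] read 'd'  n4⇒n5
[25] read 'a'  n5⇒n6  → match P0@[20:25]
[26] read 'a'  n6⇒n0 (fail-walked)
[27] read 'a'  n0⇒n0
[28] read 'a'  n0⇒n0
[29] read 'd'  n0⇒n0
[30] read 'd'  n0⇒n0
[31] read 'a'  n0⇒n0
[32] read 'a'  n0⇒n0
[33] read 'c'  n0⇒n1
[34] read 'c'  n1⇒n1 (fail-walked)
[35] read 'a'  n1⇒n2
[36] read 'a'  n2⇒n3
[37] read 'c'  n3⇒n1 (fail-walked)
[38] read 'b'  n1⇒n7 (fail-walked)

Result: [[2,1],[8,0],[11,1],[14,1],[17,1],[25,0]]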